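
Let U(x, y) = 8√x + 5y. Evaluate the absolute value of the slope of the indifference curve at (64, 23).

MU_x = 8/(2√x), MU_y = 5.
MRS = 8/(2√x) ÷ 5.
At (64, 23): MRS = 0.1.
The indifference curve has slope −0.1 at this bundle.

MRS = 0.1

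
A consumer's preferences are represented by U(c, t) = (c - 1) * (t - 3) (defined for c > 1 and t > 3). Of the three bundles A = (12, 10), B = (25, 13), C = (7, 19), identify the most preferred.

Bundle B

Evaluate utility at each bundle:
U(A) = 77.
U(B) = 240.
U(C) = 96.
Highest utility is B, so B ≻ C ≻ A.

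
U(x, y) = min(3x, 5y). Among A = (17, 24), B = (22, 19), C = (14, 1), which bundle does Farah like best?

Evaluate utility at each bundle:
U(A) = 51.
U(B) = 66.
U(C) = 5.
Highest utility is B, so B ≻ A ≻ C.

Bundle B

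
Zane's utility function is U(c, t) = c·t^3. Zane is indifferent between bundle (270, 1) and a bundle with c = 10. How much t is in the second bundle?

U(270, 1) = 270.
Set U(10, t) = 270 and solve.
With c = 10: t^3 = 270/10 = 27; taking the cube root, t = 3.
Check: U(10, 3) = 270.

t = 3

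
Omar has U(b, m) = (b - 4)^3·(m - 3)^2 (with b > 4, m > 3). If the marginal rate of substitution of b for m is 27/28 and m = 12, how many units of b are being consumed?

b = 18

MU_b = 3·(b−4)^2·(m−3)^2, MU_m = 2·(b−4)^3·(m−3).
MRS = (3/2)·(m−3)/(b−4).
Substitute m = 12: MRS = 13.5/(b − 4). Setting this equal to 27/28 gives b − 4 = 13.5/(27/28) = 14, so b = 18.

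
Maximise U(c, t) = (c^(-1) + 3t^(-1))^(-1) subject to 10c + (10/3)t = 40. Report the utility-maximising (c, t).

c* = 2, t* = 6

For CES with ρ = -1, MRS = (1/3)·(t/c)^2.
Tangency: set MRS = p_c/p_t = 10/(10/3) = 3.
So (t/c)^2 = 9; taking the square root, t/c = 3, i.e. t = 3·c.
Substitute into the budget 10·c + (10/3)·t = 40: 20·c = 40, so c* = 2 and t* = 3·2 = 6.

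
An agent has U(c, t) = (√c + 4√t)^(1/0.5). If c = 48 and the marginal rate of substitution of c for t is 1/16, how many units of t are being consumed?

t = 3

For CES with ρ = 0.5, MRS = (1/4)·√(t/c).
Setting (1/4)·√(t/48) = 1/16 gives √(t/48) = 0.25, so t/48 = 1/16 and t = 3.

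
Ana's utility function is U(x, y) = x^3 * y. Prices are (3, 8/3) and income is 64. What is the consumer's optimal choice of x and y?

x* = 16, y* = 6

MU_x = 3·x^2·y and MU_y = x^3.
MRS = MU_x/MU_y = (3/1)·y/x.
Tangency: set MRS = p_x/p_y = 3/(8/3) = 1.125.
So (3/1)·y/x = 1.125, i.e. y = 0.375·x.
Substitute into the budget 3·x + (8/3)·y = 64: 4·x = 64, so x* = 16.
Then y* = 0.375·16 = 6.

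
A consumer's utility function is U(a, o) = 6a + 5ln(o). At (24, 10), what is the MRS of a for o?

MU_a = 6, MU_o = 5/o.
MRS = 6 ÷ (5/o).
At (24, 10): MRS = 12.
That is, one extra unit of a is worth 12 units of o at the margin.

MRS = 12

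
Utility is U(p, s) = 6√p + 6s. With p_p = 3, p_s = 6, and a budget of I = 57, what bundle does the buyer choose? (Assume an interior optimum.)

p* = 1, s* = 9

MU_p = 6/(2√p), MU_s = 6.
MRS = 6/(2√p) ÷ 6.
Tangency: set MRS = p_p/p_s = 3/6 = 0.5.
MRS depends only on p: 0.5/√p = 0.5 ⇒ √p = 0.5/0.5 = 1 ⇒ p* = 1.
From the budget, 6·s = 57 − 3·1 = 54, so s* = 9.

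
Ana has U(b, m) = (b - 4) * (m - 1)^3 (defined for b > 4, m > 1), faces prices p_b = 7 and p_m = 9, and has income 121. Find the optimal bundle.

b* = 7, m* = 8

MU_b = (m−1)^3, MU_m = 3·(b−4)·(m−1)^2.
MRS = (1/3)·(m−1)/(b−4).
Tangency: set MRS = p_b/p_m = 7/9.
So (1/3)·(m − 1)/(b − 4) = 7/9, i.e. (m − 1) = (7/3)·(b − 4).
Rewrite the budget in excess-of-subsistence terms: 7·(b − 4) + 9·(m − 1) = 121 − 7·4 − 9·1 = 84.
Substituting, 28·(b − 4) = 84, so b − 4 = 3 and b* = 7.
Then m − 1 = (7/3)·3 = 7, so m* = 8.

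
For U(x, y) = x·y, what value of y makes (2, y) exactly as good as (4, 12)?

y = 24

U(4, 12) = 48.
Set U(2, y) = 48 and solve.
With x = 2: y = 48/2 = 24.
Check: U(2, 24) = 48.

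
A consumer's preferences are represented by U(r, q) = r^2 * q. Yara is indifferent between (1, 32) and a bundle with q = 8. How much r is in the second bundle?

r = 2

U(1, 32) = 32.
Set U(r, 8) = 32 and solve.
With q = 8: r^2 = 32/8 = 4; taking the square root, r = 2.
Check: U(2, 8) = 32.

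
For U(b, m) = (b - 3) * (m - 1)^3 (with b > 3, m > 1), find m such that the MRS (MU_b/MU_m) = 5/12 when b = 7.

m = 6

MU_b = (m−1)^3, MU_m = 3·(b−3)·(m−1)^2.
MRS = (1/3)·(m−1)/(b−3).
Substitute b = 7: MRS = (m − 1)/12. Setting this equal to 5/12 gives m − 1 = (5/12)·12 = 5, so m = 6.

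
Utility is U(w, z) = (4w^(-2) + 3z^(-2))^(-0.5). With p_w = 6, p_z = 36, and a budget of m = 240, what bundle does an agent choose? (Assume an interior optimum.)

w* = 10, z* = 5

For CES with ρ = -2, MRS = (4/3)·(z/w)^3.
Tangency: set MRS = p_w/p_z = 6/36 = 1/6.
So (z/w)^3 = 0.125; taking the cube root, z/w = 0.5, i.e. z = 0.5·w.
Substitute into the budget 6·w + 36·z = 240: 24·w = 240, so w* = 10 and z* = 0.5·10 = 5.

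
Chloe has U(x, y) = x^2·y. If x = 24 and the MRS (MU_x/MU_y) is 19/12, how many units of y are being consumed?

y = 19

MU_x = 2·x·y and MU_y = x^2.
MRS = MU_x/MU_y = (2/1)·y/x.
Substitute x = 24: MRS = y/12. Setting y/12 = 19/12 gives y = (19/12)·12 = 19.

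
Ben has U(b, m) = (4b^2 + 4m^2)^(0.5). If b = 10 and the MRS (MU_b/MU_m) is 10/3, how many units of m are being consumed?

For CES with ρ = 2, MRS = (m/b)^(-1).
Setting (m/10)^(-1) = 10/3 gives m/10 = 0.3 and m = 3.

m = 3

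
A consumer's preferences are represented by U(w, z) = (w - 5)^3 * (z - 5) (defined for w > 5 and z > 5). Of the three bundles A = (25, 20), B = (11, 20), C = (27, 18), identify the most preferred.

Evaluate utility at each bundle:
U(A) = 120000.
U(B) = 3240.
U(C) = 138424.
Highest utility is C, so C ≻ A ≻ B.

Bundle C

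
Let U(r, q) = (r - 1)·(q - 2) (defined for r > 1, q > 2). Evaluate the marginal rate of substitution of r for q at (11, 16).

MRS = 1.4

MU_r = (q−2), MU_q = (r−1).
MRS = (q−2)/(r−1).
At (11, 16): MRS = 1.4.
That is, one extra unit of r is worth 1.4 units of q at the margin.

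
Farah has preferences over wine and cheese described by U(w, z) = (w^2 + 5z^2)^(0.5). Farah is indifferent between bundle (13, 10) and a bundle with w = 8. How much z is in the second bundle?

z = 11

U depends on (w, z) only through S = w^2 + 5z^2, so equal utility means equal S. At (13, 10): S = 669.
With w = 8: 8^2 = 64, so 5z^2 = 669 − 64 = 605, i.e. z^2 = 121.
Hence z = √121 = 11.
Check: U(8, 11) = 25.865.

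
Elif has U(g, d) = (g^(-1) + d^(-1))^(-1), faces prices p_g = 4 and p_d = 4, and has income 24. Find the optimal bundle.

For CES with ρ = -1, MRS = (d/g)^2.
Tangency: set MRS = p_g/p_d = 4/4 = 1.
So (d/g)^2 = 1; taking the square root, d/g = 1, i.e. d = g.
Substitute into the budget 4·g + 4·d = 24: 8·g = 24, so g* = 3 and d* = 3.

g* = 3, d* = 3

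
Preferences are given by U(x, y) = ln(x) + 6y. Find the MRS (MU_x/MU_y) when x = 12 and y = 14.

MU_x = 1/x, MU_y = 6.
MRS = 1/x ÷ 6.
At (12, 14): MRS = 1/72.
The indifference curve has slope −1/72 at this bundle.

MRS = 1/72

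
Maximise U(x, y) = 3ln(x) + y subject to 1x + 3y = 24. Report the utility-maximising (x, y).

x* = 9, y* = 5

MU_x = 3/x, MU_y = 1.
MRS = 3/x ÷ 1.
Tangency: set MRS = p_x/p_y = 1/3.
MRS depends only on x: 3/x = 1/3 ⇒ x* = 3/(1/3) = 9.
From the budget, 3·y = 24 − 1·9 = 15, so y* = 5.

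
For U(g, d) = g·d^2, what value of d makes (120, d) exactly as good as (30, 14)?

d = 7

U(30, 14) = 5880.
Set U(120, d) = 5880 and solve.
With g = 120: d^2 = 5880/120 = 49; taking the square root, d = 7.
Check: U(120, 7) = 5880.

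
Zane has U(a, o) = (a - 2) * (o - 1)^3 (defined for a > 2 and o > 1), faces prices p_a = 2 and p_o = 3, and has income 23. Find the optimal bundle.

MU_a = (o−1)^3, MU_o = 3·(a−2)·(o−1)^2.
MRS = (1/3)·(o−1)/(a−2).
Tangency: set MRS = p_a/p_o = 2/3.
So (1/3)·(o − 1)/(a − 2) = 2/3, i.e. (o − 1) = 2·(a − 2).
Rewrite the budget in excess-of-subsistence terms: 2·(a − 2) + 3·(o − 1) = 23 − 2·2 − 3·1 = 16.
Substituting, 8·(a − 2) = 16, so a − 2 = 2 and a* = 4.
Then o − 1 = 2·2 = 4, so o* = 5.

a* = 4, o* = 5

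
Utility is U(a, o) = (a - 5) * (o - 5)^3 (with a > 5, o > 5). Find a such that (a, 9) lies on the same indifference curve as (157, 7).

U(157, 7) = 1216.
Set U(a, 9) = 1216 and solve.
With o = 9: (9 − 5)^3 = 64, so (a − 5) = 1216/64 = 19.
So a = 5 + 19 = 24.
Check: U(24, 9) = 1216.

a = 24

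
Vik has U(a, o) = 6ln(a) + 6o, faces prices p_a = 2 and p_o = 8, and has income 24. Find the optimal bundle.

a* = 4, o* = 2

MU_a = 6/a, MU_o = 6.
MRS = 6/a ÷ 6.
Tangency: set MRS = p_a/p_o = 2/8 = 0.25.
MRS depends only on a: 1/a = 0.25 ⇒ a* = 1/0.25 = 4.
From the budget, 8·o = 24 − 2·4 = 16, so o* = 2.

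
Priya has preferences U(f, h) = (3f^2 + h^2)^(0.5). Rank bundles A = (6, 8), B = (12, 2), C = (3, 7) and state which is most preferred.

Bundle B

Evaluate utility at each bundle:
U(A) = 13.115.
U(B) = 20.881.
U(C) = 8.718.
Highest utility is B, so B ≻ A ≻ C.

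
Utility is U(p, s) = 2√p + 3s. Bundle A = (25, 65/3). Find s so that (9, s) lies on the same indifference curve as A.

s = 23

U(25, 65/3) = 75.
Set U(9, s) = 75 and solve.
With p = 9: √9 = 3, so 3s = 75 − 2·3 = 69 and s = 23.
Check: U(9, 23) = 75.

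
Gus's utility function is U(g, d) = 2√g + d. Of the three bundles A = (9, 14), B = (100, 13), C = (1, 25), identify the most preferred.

Evaluate utility at each bundle:
U(A) = 20.000.
U(B) = 33.000.
U(C) = 27.000.
Highest utility is B, so B ≻ C ≻ A.

Bundle B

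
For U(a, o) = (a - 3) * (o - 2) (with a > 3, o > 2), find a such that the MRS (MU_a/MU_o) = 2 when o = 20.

a = 12

MU_a = (o−2), MU_o = (a−3).
MRS = (o−2)/(a−3).
Substitute o = 20: MRS = 18/(a − 3). Setting this equal to 2 gives a − 3 = 18/2 = 9, so a = 12.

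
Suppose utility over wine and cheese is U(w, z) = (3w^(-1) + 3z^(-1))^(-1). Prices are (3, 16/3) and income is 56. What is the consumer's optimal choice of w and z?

w* = 8, z* = 6

For CES with ρ = -1, MRS = (z/w)^2.
Tangency: set MRS = p_w/p_z = 3/(16/3) = 9/16.
So (z/w)^2 = 9/16; taking the square root, z/w = 0.75, i.e. z = 0.75·w.
Substitute into the budget 3·w + (16/3)·z = 56: 7·w = 56, so w* = 8 and z* = 0.75·8 = 6.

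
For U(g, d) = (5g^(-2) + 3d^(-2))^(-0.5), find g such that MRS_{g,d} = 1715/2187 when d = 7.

g = 9

For CES with ρ = -2, MRS = (5/3)·(d/g)^3.
Setting (5/3)·(7/g)^3 = 1715/2187 gives (7/g)^3 = 343/729, so 7/g = 7/9 and g = 9.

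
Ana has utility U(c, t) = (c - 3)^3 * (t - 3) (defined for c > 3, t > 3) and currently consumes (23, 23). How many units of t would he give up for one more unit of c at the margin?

MU_c = 3·(c−3)^2·(t−3), MU_t = (c−3)^3.
MRS = (3/1)·(t−3)/(c−3).
At (23, 23): MRS = 3.
So at (23, 23) the consumer would give up 3 units of t for one more unit of c.

MRS = 3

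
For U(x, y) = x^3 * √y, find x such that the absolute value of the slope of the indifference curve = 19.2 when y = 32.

x = 10

MU_x = 3·x^2·√y and MU_y = 0.5·x^3·y^(-0.5).
MRS = MU_x/MU_y = (6)·y/x.
Substitute y = 32: MRS = 192/x. Setting 192/x = 19.2 gives x = 192/19.2 = 10.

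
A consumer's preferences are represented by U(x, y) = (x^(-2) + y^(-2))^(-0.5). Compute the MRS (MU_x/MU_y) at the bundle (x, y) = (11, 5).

For CES with ρ = -2, MRS = (y/x)^3.
At (11, 5): MRS = 125/1331.
So at (11, 5) the consumer would give up 125/1331 units of y for one more unit of x.

MRS = 125/1331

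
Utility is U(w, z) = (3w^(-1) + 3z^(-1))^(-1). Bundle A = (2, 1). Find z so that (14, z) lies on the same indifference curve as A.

U depends on (w, z) only through S = 3w^(-1) + 3z^(-1), so equal utility means equal S. At (2, 1): S = 4.5.
With w = 14: 3·14^(-1) = 3/14, so 3z^(-1) = 4.5 − 3/14 = 30/7, i.e. z^(-1) = 10/7.
Hence z = 1/(10/7) = 0.7.
Check: U(14, 0.7) = 0.2222.

z = 0.7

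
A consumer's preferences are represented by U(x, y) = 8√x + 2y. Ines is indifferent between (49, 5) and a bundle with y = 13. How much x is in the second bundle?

U(49, 5) = 66.
Set U(x, 13) = 66 and solve.
With y = 13: 8√x = 66 − 2·13 = 40, so √x = 5 and x = 25.
Check: U(25, 13) = 66.

x = 25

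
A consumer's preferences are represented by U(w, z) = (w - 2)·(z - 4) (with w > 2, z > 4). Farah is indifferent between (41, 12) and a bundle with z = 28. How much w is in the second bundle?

w = 15

U(41, 12) = 312.
Set U(w, 28) = 312 and solve.
With z = 28: (28 − 4) = 24, so (w − 2) = 312/24 = 13.
So w = 2 + 13 = 15.
Check: U(15, 28) = 312.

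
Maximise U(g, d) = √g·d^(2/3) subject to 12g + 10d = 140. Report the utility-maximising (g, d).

MU_g = 0.5·g^(-0.5)·d^(2/3) and MU_d = 2/3·√g·d^(-1/3).
MRS = MU_g/MU_d = (0.75)·d/g.
Tangency: set MRS = p_g/p_d = 12/10 = 1.2.
So (0.75)·d/g = 1.2, i.e. d = 1.6·g.
Substitute into the budget 12·g + 10·d = 140: 28·g = 140, so g* = 5.
Then d* = 1.6·5 = 8.

g* = 5, d* = 8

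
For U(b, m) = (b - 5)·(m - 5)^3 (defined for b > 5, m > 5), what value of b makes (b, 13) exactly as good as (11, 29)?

b = 167

U(11, 29) = 82944.
Set U(b, 13) = 82944 and solve.
With m = 13: (13 − 5)^3 = 512, so (b − 5) = 82944/512 = 162.
So b = 5 + 162 = 167.
Check: U(167, 13) = 82944.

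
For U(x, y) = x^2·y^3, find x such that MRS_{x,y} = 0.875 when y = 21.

MU_x = 2·x·y^3 and MU_y = 3·x^2·y^2.
MRS = MU_x/MU_y = (2/3)·y/x.
Substitute y = 21: MRS = 14/x. Setting 14/x = 0.875 gives x = 14/0.875 = 16.

x = 16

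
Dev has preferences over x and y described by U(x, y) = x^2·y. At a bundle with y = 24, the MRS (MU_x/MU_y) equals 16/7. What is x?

x = 21

MU_x = 2·x·y and MU_y = x^2.
MRS = MU_x/MU_y = (2/1)·y/x.
Substitute y = 24: MRS = 48/x. Setting 48/x = 16/7 gives x = 48/(16/7) = 21.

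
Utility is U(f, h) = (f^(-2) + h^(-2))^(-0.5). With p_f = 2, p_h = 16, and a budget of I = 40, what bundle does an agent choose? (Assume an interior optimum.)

f* = 4, h* = 2

For CES with ρ = -2, MRS = (h/f)^3.
Tangency: set MRS = p_f/p_h = 2/16 = 0.125.
So (h/f)^3 = 0.125; taking the cube root, h/f = 0.5, i.e. h = 0.5·f.
Substitute into the budget 2·f + 16·h = 40: 10·f = 40, so f* = 4 and h* = 0.5·4 = 2.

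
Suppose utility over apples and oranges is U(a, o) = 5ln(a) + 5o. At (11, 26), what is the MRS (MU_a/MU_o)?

MRS = 1/11

MU_a = 5/a, MU_o = 5.
MRS = 5/a ÷ 5.
At (11, 26): MRS = 1/11.
That is, one extra unit of a is worth 1/11 units of o at the margin.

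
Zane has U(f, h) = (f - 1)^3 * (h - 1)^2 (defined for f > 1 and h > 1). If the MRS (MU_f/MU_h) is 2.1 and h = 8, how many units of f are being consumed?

f = 6

MU_f = 3·(f−1)^2·(h−1)^2, MU_h = 2·(f−1)^3·(h−1).
MRS = (3/2)·(h−1)/(f−1).
Substitute h = 8: MRS = 10.5/(f − 1). Setting this equal to 2.1 gives f − 1 = 10.5/2.1 = 5, so f = 6.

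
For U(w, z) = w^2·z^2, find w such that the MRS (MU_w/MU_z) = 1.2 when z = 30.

MU_w = 2·w·z^2 and MU_z = 2·w^2·z.
MRS = MU_w/MU_z = z/w.
Substitute z = 30: MRS = 30/w. Setting 30/w = 1.2 gives w = 30/1.2 = 25.

w = 25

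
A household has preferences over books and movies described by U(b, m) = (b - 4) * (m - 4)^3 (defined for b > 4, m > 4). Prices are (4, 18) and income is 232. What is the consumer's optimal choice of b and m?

MU_b = (m−4)^3, MU_m = 3·(b−4)·(m−4)^2.
MRS = (1/3)·(m−4)/(b−4).
Tangency: set MRS = p_b/p_m = 4/18 = 2/9.
So (1/3)·(m − 4)/(b − 4) = 2/9, i.e. (m − 4) = (2/3)·(b − 4).
Rewrite the budget in excess-of-subsistence terms: 4·(b − 4) + 18·(m − 4) = 232 − 4·4 − 18·4 = 144.
Substituting, 16·(b − 4) = 144, so b − 4 = 9 and b* = 13.
Then m − 4 = (2/3)·9 = 6, so m* = 10.

b* = 13, m* = 10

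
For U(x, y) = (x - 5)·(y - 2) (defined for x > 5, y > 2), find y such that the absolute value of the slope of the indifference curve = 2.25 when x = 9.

MU_x = (y−2), MU_y = (x−5).
MRS = (y−2)/(x−5).
Substitute x = 9: MRS = (y − 2)/4. Setting this equal to 2.25 gives y − 2 = 2.25·4 = 9, so y = 11.

y = 11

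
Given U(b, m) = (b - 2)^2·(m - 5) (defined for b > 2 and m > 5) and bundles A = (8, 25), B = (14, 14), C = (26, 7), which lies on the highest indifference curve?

Evaluate utility at each bundle:
U(A) = 720.
U(B) = 1296.
U(C) = 1152.
Highest utility is B, so B ≻ C ≻ A.

Bundle B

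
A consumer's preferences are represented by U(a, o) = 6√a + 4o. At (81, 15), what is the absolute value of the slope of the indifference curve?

MU_a = 6/(2√a), MU_o = 4.
MRS = 6/(2√a) ÷ 4.
At (81, 15): MRS = 1/12.
That is, one extra unit of a is worth 1/12 units of o at the margin.

MRS = 1/12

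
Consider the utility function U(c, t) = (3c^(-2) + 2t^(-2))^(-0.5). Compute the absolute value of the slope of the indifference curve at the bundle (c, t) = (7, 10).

MRS = 1500/343

For CES with ρ = -2, MRS = (3/2)·(t/c)^3.
At (7, 10): MRS = 1500/343.
So at (7, 10) the consumer would give up 1500/343 units of t for one more unit of c.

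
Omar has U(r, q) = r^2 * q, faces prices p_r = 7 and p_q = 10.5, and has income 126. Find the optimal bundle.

MU_r = 2·r·q and MU_q = r^2.
MRS = MU_r/MU_q = (2/1)·q/r.
Tangency: set MRS = p_r/p_q = 7/10.5 = 2/3.
So (2/1)·q/r = 2/3, i.e. q = (1/3)·r.
Substitute into the budget 7·r + 10.5·q = 126: 10.5·r = 126, so r* = 12.
Then q* = (1/3)·12 = 4.

r* = 12, q* = 4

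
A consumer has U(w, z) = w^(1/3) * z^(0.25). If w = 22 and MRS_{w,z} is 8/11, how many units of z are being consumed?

MU_w = 1/3·w^(-2/3)·z^(0.25) and MU_z = 0.25·w^(1/3)·z^(-0.75).
MRS = MU_w/MU_z = (4/3)·z/w.
Substitute w = 22: MRS = z/16.5. Setting z/16.5 = 8/11 gives z = (8/11)·16.5 = 12.

z = 12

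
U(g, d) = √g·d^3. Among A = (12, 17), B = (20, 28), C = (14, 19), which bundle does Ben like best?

Bundle B

Evaluate utility at each bundle:
U(A) = 17019.131.
U(B) = 98172.328.
U(C) = 25664.028.
Highest utility is B, so B ≻ C ≻ A.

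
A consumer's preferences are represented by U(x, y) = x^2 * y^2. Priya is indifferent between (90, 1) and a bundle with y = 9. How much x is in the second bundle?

x = 10

U(90, 1) = 8100.
Set U(x, 9) = 8100 and solve.
With y = 9: 9^2 = 81, so x^2 = 8100/81 = 100; taking the square root, x = 10.
Check: U(10, 9) = 8100.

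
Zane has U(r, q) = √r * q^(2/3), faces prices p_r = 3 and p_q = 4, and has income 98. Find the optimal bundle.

MU_r = 0.5·r^(-0.5)·q^(2/3) and MU_q = 2/3·√r·q^(-1/3).
MRS = MU_r/MU_q = (0.75)·q/r.
Tangency: set MRS = p_r/p_q = 3/4 = 0.75.
So (0.75)·q/r = 0.75, i.e. q = r.
Substitute into the budget 3·r + 4·q = 98: 7·r = 98, so r* = 14.
Then q* = 14.

r* = 14, q* = 14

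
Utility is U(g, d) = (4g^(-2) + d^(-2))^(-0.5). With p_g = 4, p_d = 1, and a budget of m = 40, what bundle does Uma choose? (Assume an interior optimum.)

g* = 8, d* = 8

For CES with ρ = -2, MRS = (4/1)·(d/g)^3.
Tangency: set MRS = p_g/p_d = 4/1 = 4.
So (d/g)^3 = 1; taking the cube root, d/g = 1, i.e. d = g.
Substitute into the budget 4·g + 1·d = 40: 5·g = 40, so g* = 8 and d* = 8.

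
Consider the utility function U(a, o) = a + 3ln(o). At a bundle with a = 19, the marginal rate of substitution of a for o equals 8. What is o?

MU_a = 1, MU_o = 3/o.
MRS = 1 ÷ (3/o).
MRS depends only on o: (1/3)·o = 8 ⇒ o = 8/(1/3) = 24.

o = 24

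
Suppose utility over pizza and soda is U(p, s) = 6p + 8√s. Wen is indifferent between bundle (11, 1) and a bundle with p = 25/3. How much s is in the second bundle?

U(11, 1) = 74.
Set U(25/3, s) = 74 and solve.
With p = 25/3: 8√s = 74 − 6·25/3 = 24, so √s = 3 and s = 9.
Check: U(25/3, 9) = 74.

s = 9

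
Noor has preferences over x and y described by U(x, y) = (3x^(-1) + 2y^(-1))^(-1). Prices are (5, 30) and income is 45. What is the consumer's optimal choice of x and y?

For CES with ρ = -1, MRS = (3/2)·(y/x)^2.
Tangency: set MRS = p_x/p_y = 5/30 = 1/6.
So (y/x)^2 = 1/9; taking the square root, y/x = 1/3, i.e. y = (1/3)·x.
Substitute into the budget 5·x + 30·y = 45: 15·x = 45, so x* = 3 and y* = (1/3)·3 = 1.

x* = 3, y* = 1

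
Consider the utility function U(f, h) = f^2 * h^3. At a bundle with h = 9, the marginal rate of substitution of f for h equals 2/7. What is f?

MU_f = 2·f·h^3 and MU_h = 3·f^2·h^2.
MRS = MU_f/MU_h = (2/3)·h/f.
Substitute h = 9: MRS = 6/f. Setting 6/f = 2/7 gives f = 6/(2/7) = 21.

f = 21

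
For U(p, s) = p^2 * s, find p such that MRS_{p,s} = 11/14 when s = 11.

p = 28

MU_p = 2·p·s and MU_s = p^2.
MRS = MU_p/MU_s = (2/1)·s/p.
Substitute s = 11: MRS = 22/p. Setting 22/p = 11/14 gives p = 22/(11/14) = 28.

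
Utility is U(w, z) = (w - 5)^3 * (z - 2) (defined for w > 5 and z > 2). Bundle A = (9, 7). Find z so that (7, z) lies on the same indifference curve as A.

z = 42

U(9, 7) = 320.
Set U(7, z) = 320 and solve.
With w = 7: (7 − 5)^3 = 8, so (z − 2) = 320/8 = 40.
So z = 2 + 40 = 42.
Check: U(7, 42) = 320.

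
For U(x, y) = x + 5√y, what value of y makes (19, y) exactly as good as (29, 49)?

U(29, 49) = 64.
Set U(19, y) = 64 and solve.
With x = 19: 5√y = 64 − 19 = 45, so √y = 9 and y = 81.
Check: U(19, 81) = 64.

y = 81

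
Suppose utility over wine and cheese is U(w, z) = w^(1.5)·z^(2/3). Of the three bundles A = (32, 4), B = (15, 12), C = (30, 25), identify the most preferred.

Bundle C

Evaluate utility at each bundle:
U(A) = 456.140.
U(B) = 304.503.
U(C) = 1404.889.
Highest utility is C, so C ≻ A ≻ B.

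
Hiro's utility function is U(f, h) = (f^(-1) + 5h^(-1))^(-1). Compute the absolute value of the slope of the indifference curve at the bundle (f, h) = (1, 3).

MRS = 1.8

For CES with ρ = -1, MRS = (1/5)·(h/f)^2.
At (1, 3): MRS = 1.8.
So at (1, 3) the consumer would give up 1.8 units of h for one more unit of f.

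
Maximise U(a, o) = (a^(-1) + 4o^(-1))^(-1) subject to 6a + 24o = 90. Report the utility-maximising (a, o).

a* = 3, o* = 3

For CES with ρ = -1, MRS = (1/4)·(o/a)^2.
Tangency: set MRS = p_a/p_o = 6/24 = 0.25.
So (o/a)^2 = 1; taking the square root, o/a = 1, i.e. o = a.
Substitute into the budget 6·a + 24·o = 90: 30·a = 90, so a* = 3 and o* = 3.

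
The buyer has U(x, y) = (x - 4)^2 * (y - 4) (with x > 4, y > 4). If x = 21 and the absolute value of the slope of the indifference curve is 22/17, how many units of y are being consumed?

y = 15

MU_x = 2·(x−4)·(y−4), MU_y = (x−4)^2.
MRS = (2/1)·(y−4)/(x−4).
Substitute x = 21: MRS = (y − 4)/8.5. Setting this equal to 22/17 gives y − 4 = (22/17)·8.5 = 11, so y = 15.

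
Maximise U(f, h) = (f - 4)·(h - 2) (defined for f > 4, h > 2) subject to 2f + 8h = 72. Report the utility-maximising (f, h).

f* = 16, h* = 5

MU_f = (h−2), MU_h = (f−4).
MRS = (h−2)/(f−4).
Tangency: set MRS = p_f/p_h = 2/8 = 0.25.
So (h − 2)/(f − 4) = 0.25, i.e. (h − 2) = 0.25·(f − 4).
Rewrite the budget in excess-of-subsistence terms: 2·(f − 4) + 8·(h − 2) = 72 − 2·4 − 8·2 = 48.
Substituting, 4·(f − 4) = 48, so f − 4 = 12 and f* = 16.
Then h − 2 = 0.25·12 = 3, so h* = 5.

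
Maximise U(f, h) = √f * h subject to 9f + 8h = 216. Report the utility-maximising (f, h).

MU_f = 0.5·f^(-0.5)·h and MU_h = √f.
MRS = MU_f/MU_h = (0.5)·h/f.
Tangency: set MRS = p_f/p_h = 9/8 = 1.125.
So (0.5)·h/f = 1.125, i.e. h = 2.25·f.
Substitute into the budget 9·f + 8·h = 216: 27·f = 216, so f* = 8.
Then h* = 2.25·8 = 18.

f* = 8, h* = 18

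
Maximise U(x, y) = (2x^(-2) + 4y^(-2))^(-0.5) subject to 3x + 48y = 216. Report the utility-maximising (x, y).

x* = 8, y* = 4

For CES with ρ = -2, MRS = (2/4)·(y/x)^3.
Tangency: set MRS = p_x/p_y = 3/48 = 1/16.
So (y/x)^3 = 0.125; taking the cube root, y/x = 0.5, i.e. y = 0.5·x.
Substitute into the budget 3·x + 48·y = 216: 27·x = 216, so x* = 8 and y* = 0.5·8 = 4.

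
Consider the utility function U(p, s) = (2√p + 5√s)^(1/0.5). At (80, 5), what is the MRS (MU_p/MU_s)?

For CES with ρ = 0.5, MRS = (2/5)·√(s/p).
At (80, 5): MRS = 0.1.
So at (80, 5) the consumer would give up 0.1 units of s for one more unit of p.

MRS = 0.1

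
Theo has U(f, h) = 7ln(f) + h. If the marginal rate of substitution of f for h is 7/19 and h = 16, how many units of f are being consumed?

MU_f = 7/f, MU_h = 1.
MRS = 7/f ÷ 1.
MRS depends only on f: 7/f = 7/19 ⇒ f = 7/(7/19) = 19.

f = 19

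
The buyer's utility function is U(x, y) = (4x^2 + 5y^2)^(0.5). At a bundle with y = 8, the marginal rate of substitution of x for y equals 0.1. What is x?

For CES with ρ = 2, MRS = (4/5)·(y/x)^(-1).
Setting (4/5)·(8/x)^(-1) = 0.1 gives (8/x)^(-1) = 0.125, so 8/x = 8 and x = 1.

x = 1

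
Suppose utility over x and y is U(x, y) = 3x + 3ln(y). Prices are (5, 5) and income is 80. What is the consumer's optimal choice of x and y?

x* = 15, y* = 1

MU_x = 3, MU_y = 3/y.
MRS = 3 ÷ (3/y).
Tangency: set MRS = p_x/p_y = 5/5 = 1.
MRS depends only on y: y = 1 ⇒ y* = 1.
From the budget, 5·x = 80 − 5·1 = 75, so x* = 15.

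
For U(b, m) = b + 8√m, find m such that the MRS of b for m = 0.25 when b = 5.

m = 1

MU_b = 1, MU_m = 8/(2√m).
MRS = 1 ÷ (8/(2√m)).
MRS depends only on m: 0.25·√m = 0.25 ⇒ √m = 0.25/0.25 = 1 ⇒ m = 1.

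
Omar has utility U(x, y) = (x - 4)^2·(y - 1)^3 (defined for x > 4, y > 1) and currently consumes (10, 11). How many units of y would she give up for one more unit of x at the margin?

MRS = 10/9

MU_x = 2·(x−4)·(y−1)^3, MU_y = 3·(x−4)^2·(y−1)^2.
MRS = (2/3)·(y−1)/(x−4).
At (10, 11): MRS = 10/9.
That is, one extra unit of x is worth 10/9 units of y at the margin.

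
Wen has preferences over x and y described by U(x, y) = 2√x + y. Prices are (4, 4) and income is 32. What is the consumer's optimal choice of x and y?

MU_x = 2/(2√x), MU_y = 1.
MRS = 2/(2√x) ÷ 1.
Tangency: set MRS = p_x/p_y = 4/4 = 1.
MRS depends only on x: 1/√x = 1 ⇒ √x = 1/1 = 1 ⇒ x* = 1.
From the budget, 4·y = 32 − 4·1 = 28, so y* = 7.

x* = 1, y* = 7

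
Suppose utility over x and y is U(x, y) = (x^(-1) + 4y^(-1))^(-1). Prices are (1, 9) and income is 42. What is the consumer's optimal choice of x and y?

x* = 6, y* = 4

For CES with ρ = -1, MRS = (1/4)·(y/x)^2.
Tangency: set MRS = p_x/p_y = 1/9.
So (y/x)^2 = 4/9; taking the square root, y/x = 2/3, i.e. y = (2/3)·x.
Substitute into the budget 1·x + 9·y = 42: 7·x = 42, so x* = 6 and y* = (2/3)·6 = 4.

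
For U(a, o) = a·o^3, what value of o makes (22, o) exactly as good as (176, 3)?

o = 6

U(176, 3) = 4752.
Set U(22, o) = 4752 and solve.
With a = 22: o^3 = 4752/22 = 216; taking the cube root, o = 6.
Check: U(22, 6) = 4752.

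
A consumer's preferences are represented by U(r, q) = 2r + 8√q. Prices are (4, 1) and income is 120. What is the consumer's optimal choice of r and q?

MU_r = 2, MU_q = 8/(2√q).
MRS = 2 ÷ (8/(2√q)).
Tangency: set MRS = p_r/p_q = 4/1 = 4.
MRS depends only on q: 0.5·√q = 4 ⇒ √q = 4/0.5 = 8 ⇒ q* = 64.
From the budget, 4·r = 120 − 1·64 = 56, so r* = 14.

r* = 14, q* = 64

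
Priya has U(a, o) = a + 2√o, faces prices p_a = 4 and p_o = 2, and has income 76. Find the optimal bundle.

MU_a = 1, MU_o = 2/(2√o).
MRS = 1 ÷ (2/(2√o)).
Tangency: set MRS = p_a/p_o = 4/2 = 2.
MRS depends only on o: √o = 2 ⇒ √o = 2 ⇒ o* = 4.
From the budget, 4·a = 76 − 2·4 = 68, so a* = 17.

a* = 17, o* = 4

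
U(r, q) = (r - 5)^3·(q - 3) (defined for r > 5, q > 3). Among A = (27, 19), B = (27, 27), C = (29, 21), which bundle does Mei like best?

Evaluate utility at each bundle:
U(A) = 170368.
U(B) = 255552.
U(C) = 248832.
Highest utility is B, so B ≻ C ≻ A.

Bundle B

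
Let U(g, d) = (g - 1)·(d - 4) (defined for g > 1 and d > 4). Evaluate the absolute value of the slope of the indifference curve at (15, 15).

MRS = 11/14

MU_g = (d−4), MU_d = (g−1).
MRS = (d−4)/(g−1).
At (15, 15): MRS = 11/14.
So at (15, 15) the consumer would give up 11/14 units of d for one more unit of g.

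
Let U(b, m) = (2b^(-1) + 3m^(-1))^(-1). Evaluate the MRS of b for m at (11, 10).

MRS = 200/363

For CES with ρ = -1, MRS = (2/3)·(m/b)^2.
At (11, 10): MRS = 200/363.
So at (11, 10) the consumer would give up 200/363 units of m for one more unit of b.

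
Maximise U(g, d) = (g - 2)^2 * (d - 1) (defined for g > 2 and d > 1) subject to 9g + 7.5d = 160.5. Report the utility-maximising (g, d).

MU_g = 2·(g−2)·(d−1), MU_d = (g−2)^2.
MRS = (2/1)·(d−1)/(g−2).
Tangency: set MRS = p_g/p_d = 9/7.5 = 1.2.
So (2/1)·(d − 1)/(g − 2) = 1.2, i.e. (d − 1) = 0.6·(g − 2).
Rewrite the budget in excess-of-subsistence terms: 9·(g − 2) + 7.5·(d − 1) = 160.5 − 9·2 − 7.5·1 = 135.
Substituting, 13.5·(g − 2) = 135, so g − 2 = 10 and g* = 12.
Then d − 1 = 0.6·10 = 6, so d* = 7.

g* = 12, d* = 7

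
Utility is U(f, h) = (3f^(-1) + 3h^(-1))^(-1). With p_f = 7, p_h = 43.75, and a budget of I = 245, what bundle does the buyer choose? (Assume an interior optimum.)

For CES with ρ = -1, MRS = (h/f)^2.
Tangency: set MRS = p_f/p_h = 7/43.75 = 4/25.
So (h/f)^2 = 4/25; taking the square root, h/f = 0.4, i.e. h = 0.4·f.
Substitute into the budget 7·f + 43.75·h = 245: 24.5·f = 245, so f* = 10 and h* = 0.4·10 = 4.

f* = 10, h* = 4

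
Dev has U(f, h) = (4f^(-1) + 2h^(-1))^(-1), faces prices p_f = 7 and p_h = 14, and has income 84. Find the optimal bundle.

For CES with ρ = -1, MRS = (4/2)·(h/f)^2.
Tangency: set MRS = p_f/p_h = 7/14 = 0.5.
So (h/f)^2 = 0.25; taking the square root, h/f = 0.5, i.e. h = 0.5·f.
Substitute into the budget 7·f + 14·h = 84: 14·f = 84, so f* = 6 and h* = 0.5·6 = 3.

f* = 6, h* = 3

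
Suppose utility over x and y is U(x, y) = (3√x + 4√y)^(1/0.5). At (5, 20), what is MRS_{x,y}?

MRS = 1.5

For CES with ρ = 0.5, MRS = (3/4)·√(y/x).
At (5, 20): MRS = 1.5.
That is, one extra unit of x is worth 1.5 units of y at the margin.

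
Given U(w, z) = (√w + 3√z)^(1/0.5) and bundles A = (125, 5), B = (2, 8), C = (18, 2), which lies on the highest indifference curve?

Bundle A

Evaluate utility at each bundle:
U(A) = 320.000.
U(B) = 98.000.
U(C) = 72.000.
Highest utility is A, so A ≻ B ≻ C.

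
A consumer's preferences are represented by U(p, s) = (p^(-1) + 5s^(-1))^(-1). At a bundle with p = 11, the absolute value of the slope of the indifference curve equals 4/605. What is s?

For CES with ρ = -1, MRS = (1/5)·(s/p)^2.
Setting (1/5)·(s/11)^2 = 4/605 gives (s/11)^2 = 4/121, so s/11 = 2/11 and s = 2.

s = 2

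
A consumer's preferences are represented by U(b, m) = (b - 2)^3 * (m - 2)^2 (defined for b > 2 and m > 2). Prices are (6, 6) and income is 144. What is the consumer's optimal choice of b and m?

MU_b = 3·(b−2)^2·(m−2)^2, MU_m = 2·(b−2)^3·(m−2).
MRS = (3/2)·(m−2)/(b−2).
Tangency: set MRS = p_b/p_m = 6/6 = 1.
So (3/2)·(m − 2)/(b − 2) = 1, i.e. (m − 2) = (2/3)·(b − 2).
Rewrite the budget in excess-of-subsistence terms: 6·(b − 2) + 6·(m − 2) = 144 − 6·2 − 6·2 = 120.
Substituting, 10·(b − 2) = 120, so b − 2 = 12 and b* = 14.
Then m − 2 = (2/3)·12 = 8, so m* = 10.

b* = 14, m* = 10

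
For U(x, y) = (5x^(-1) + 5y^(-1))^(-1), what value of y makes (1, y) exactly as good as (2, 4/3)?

U depends on (x, y) only through S = 5x^(-1) + 5y^(-1), so equal utility means equal S. At (2, 4/3): S = 6.25.
With x = 1: 5·1^(-1) = 5, so 5y^(-1) = 6.25 − 5 = 1.25, i.e. y^(-1) = 0.25.
Hence y = 1/0.25 = 4.
Check: U(1, 4) = 0.16.

y = 4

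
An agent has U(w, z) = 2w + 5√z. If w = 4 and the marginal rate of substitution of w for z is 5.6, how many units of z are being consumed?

z = 49

MU_w = 2, MU_z = 5/(2√z).
MRS = 2 ÷ (5/(2√z)).
MRS depends only on z: 0.8·√z = 5.6 ⇒ √z = 5.6/0.8 = 7 ⇒ z = 49.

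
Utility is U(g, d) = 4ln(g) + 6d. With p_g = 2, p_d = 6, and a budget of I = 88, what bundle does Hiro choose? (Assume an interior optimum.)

g* = 2, d* = 14

MU_g = 4/g, MU_d = 6.
MRS = 4/g ÷ 6.
Tangency: set MRS = p_g/p_d = 2/6 = 1/3.
MRS depends only on g: (2/3)/g = 1/3 ⇒ g* = (2/3)/(1/3) = 2.
From the budget, 6·d = 88 − 2·2 = 84, so d* = 14.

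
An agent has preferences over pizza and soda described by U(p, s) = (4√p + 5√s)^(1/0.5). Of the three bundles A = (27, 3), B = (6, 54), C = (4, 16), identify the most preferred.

Evaluate utility at each bundle:
U(A) = 867.000.
U(B) = 2166.000.
U(C) = 784.000.
Highest utility is B, so B ≻ A ≻ C.

Bundle B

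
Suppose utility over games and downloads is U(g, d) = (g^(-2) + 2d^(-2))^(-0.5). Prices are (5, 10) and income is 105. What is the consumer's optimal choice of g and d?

For CES with ρ = -2, MRS = (1/2)·(d/g)^3.
Tangency: set MRS = p_g/p_d = 5/10 = 0.5.
So (d/g)^3 = 1; taking the cube root, d/g = 1, i.e. d = g.
Substitute into the budget 5·g + 10·d = 105: 15·g = 105, so g* = 7 and d* = 7.

g* = 7, d* = 7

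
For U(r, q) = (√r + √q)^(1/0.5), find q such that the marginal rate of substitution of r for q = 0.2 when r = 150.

q = 6

For CES with ρ = 0.5, MRS = √(q/r).
Setting √(q/150) = 0.2 gives q/150 = 1/25 and q = 6.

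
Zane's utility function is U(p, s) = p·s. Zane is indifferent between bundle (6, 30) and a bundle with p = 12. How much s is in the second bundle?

U(6, 30) = 180.
Set U(12, s) = 180 and solve.
With p = 12: s = 180/12 = 15.
Check: U(12, 15) = 180.

s = 15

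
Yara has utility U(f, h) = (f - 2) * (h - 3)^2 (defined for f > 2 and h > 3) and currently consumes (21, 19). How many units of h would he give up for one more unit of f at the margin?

MRS = 8/19

MU_f = (h−3)^2, MU_h = 2·(f−2)·(h−3).
MRS = (1/2)·(h−3)/(f−2).
At (21, 19): MRS = 8/19.
The indifference curve has slope −8/19 at this bundle.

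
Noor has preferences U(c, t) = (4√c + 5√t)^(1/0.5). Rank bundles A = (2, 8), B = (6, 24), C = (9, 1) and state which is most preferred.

Evaluate utility at each bundle:
U(A) = 392.000.
U(B) = 1176.000.
U(C) = 289.000.
Highest utility is B, so B ≻ A ≻ C.

Bundle B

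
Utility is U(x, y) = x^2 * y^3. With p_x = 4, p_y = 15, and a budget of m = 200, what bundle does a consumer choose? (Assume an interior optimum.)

MU_x = 2·x·y^3 and MU_y = 3·x^2·y^2.
MRS = MU_x/MU_y = (2/3)·y/x.
Tangency: set MRS = p_x/p_y = 4/15.
So (2/3)·y/x = 4/15, i.e. y = 0.4·x.
Substitute into the budget 4·x + 15·y = 200: 10·x = 200, so x* = 20.
Then y* = 0.4·20 = 8.

x* = 20, y* = 8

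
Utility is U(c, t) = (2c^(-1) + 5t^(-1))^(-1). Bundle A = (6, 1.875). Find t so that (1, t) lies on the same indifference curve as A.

U depends on (c, t) only through S = 2c^(-1) + 5t^(-1), so equal utility means equal S. At (6, 1.875): S = 3.
With c = 1: 2·1^(-1) = 2, so 5t^(-1) = 3 − 2 = 1, i.e. t^(-1) = 0.2.
Hence t = 1/0.2 = 5.
Check: U(1, 5) = 0.3333.

t = 5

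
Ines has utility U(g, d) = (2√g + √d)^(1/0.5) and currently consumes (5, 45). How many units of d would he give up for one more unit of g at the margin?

MRS = 6

For CES with ρ = 0.5, MRS = (2/1)·√(d/g).
At (5, 45): MRS = 6.
So at (5, 45) the consumer would give up 6 units of d for one more unit of g.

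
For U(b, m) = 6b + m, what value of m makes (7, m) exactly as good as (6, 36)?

m = 30

U(6, 36) = 72.
Set U(7, m) = 72 and solve.
6·7 + m = 72 ⇒ m = 30 ⇒ m = 30.
Check: U(7, 30) = 72.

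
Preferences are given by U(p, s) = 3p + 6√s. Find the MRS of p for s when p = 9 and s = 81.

MU_p = 3, MU_s = 6/(2√s).
MRS = 3 ÷ (6/(2√s)).
At (9, 81): MRS = 9.
So at (9, 81) the consumer would give up 9 units of s for one more unit of p.

MRS = 9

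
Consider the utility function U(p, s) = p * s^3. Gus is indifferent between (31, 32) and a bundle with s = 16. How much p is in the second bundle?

U(31, 32) = 1015808.
Set U(p, 16) = 1015808 and solve.
With s = 16: 16^3 = 4096, so p = 1015808/4096 = 248.
Check: U(248, 16) = 1015808.

p = 248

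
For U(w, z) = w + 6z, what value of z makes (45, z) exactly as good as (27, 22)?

U(27, 22) = 159.
Set U(45, z) = 159 and solve.
45 + 6z = 159 ⇒ 6z = 114 ⇒ z = 19.
Check: U(45, 19) = 159.

z = 19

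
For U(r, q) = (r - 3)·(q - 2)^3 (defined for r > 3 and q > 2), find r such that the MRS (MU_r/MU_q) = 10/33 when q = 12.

MU_r = (q−2)^3, MU_q = 3·(r−3)·(q−2)^2.
MRS = (1/3)·(q−2)/(r−3).
Substitute q = 12: MRS = (10/3)/(r − 3). Setting this equal to 10/33 gives r − 3 = (10/3)/(10/33) = 11, so r = 14.

r = 14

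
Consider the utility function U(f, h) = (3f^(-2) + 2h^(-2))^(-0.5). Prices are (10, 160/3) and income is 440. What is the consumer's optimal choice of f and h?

For CES with ρ = -2, MRS = (3/2)·(h/f)^3.
Tangency: set MRS = p_f/p_h = 10/(160/3) = 3/16.
So (h/f)^3 = 0.125; taking the cube root, h/f = 0.5, i.e. h = 0.5·f.
Substitute into the budget 10·f + (160/3)·h = 440: (110/3)·f = 440, so f* = 12 and h* = 0.5·12 = 6.

f* = 12, h* = 6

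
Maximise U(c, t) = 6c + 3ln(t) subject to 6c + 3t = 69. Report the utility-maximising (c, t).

c* = 11, t* = 1

MU_c = 6, MU_t = 3/t.
MRS = 6 ÷ (3/t).
Tangency: set MRS = p_c/p_t = 6/3 = 2.
MRS depends only on t: 2·t = 2 ⇒ t* = 2/2 = 1.
From the budget, 6·c = 69 − 3·1 = 66, so c* = 11.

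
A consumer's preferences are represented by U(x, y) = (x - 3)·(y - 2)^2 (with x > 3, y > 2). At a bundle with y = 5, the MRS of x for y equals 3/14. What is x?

MU_x = (y−2)^2, MU_y = 2·(x−3)·(y−2).
MRS = (1/2)·(y−2)/(x−3).
Substitute y = 5: MRS = 1.5/(x − 3). Setting this equal to 3/14 gives x − 3 = 1.5/(3/14) = 7, so x = 10.

x = 10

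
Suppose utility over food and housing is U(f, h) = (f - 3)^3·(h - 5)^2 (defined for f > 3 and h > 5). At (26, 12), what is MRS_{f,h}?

MRS = 21/46

MU_f = 3·(f−3)^2·(h−5)^2, MU_h = 2·(f−3)^3·(h−5).
MRS = (3/2)·(h−5)/(f−3).
At (26, 12): MRS = 21/46.
That is, one extra unit of f is worth 21/46 units of h at the margin.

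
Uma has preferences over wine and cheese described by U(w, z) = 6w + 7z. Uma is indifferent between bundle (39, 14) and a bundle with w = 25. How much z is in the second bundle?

z = 26

U(39, 14) = 332.
Set U(25, z) = 332 and solve.
6·25 + 7z = 332 ⇒ 7z = 182 ⇒ z = 26.
Check: U(25, 26) = 332.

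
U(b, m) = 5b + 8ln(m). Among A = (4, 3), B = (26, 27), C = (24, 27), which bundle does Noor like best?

Bundle B

Evaluate utility at each bundle:
U(A) = 28.789.
U(B) = 156.367.
U(C) = 146.367.
Highest utility is B, so B ≻ C ≻ A.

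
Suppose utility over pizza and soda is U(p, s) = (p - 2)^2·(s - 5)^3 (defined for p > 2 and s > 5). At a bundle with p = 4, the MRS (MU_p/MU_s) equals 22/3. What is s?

s = 27

MU_p = 2·(p−2)·(s−5)^3, MU_s = 3·(p−2)^2·(s−5)^2.
MRS = (2/3)·(s−5)/(p−2).
Substitute p = 4: MRS = (s − 5)/3. Setting this equal to 22/3 gives s − 5 = (22/3)·3 = 22, so s = 27.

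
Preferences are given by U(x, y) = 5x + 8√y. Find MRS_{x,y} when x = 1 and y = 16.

MU_x = 5, MU_y = 8/(2√y).
MRS = 5 ÷ (8/(2√y)).
At (1, 16): MRS = 5.
So at (1, 16) the consumer would give up 5 units of y for one more unit of x.

MRS = 5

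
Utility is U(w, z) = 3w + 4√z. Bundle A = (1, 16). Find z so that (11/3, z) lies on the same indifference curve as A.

z = 4

U(1, 16) = 19.
Set U(11/3, z) = 19 and solve.
With w = 11/3: 4√z = 19 − 3·11/3 = 8, so √z = 2 and z = 4.
Check: U(11/3, 4) = 19.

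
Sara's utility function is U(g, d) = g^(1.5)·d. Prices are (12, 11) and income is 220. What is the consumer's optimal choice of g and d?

MU_g = 1.5·√g·d and MU_d = g^(1.5).
MRS = MU_g/MU_d = (1.5)·d/g.
Tangency: set MRS = p_g/p_d = 12/11.
So (1.5)·d/g = 12/11, i.e. d = (8/11)·g.
Substitute into the budget 12·g + 11·d = 220: 20·g = 220, so g* = 11.
Then d* = (8/11)·11 = 8.

g* = 11, d* = 8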